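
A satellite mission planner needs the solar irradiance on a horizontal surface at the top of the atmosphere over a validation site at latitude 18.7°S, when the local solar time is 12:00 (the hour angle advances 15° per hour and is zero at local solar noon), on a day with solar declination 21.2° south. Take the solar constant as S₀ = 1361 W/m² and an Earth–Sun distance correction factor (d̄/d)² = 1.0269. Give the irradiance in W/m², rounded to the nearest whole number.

Hour angle H = 15° × (12 − 12) = 0.00°.
cos θ_z = sin φ sin δ + cos φ cos δ cos H = (-0.3206)(-0.3616) + (0.9472)(0.9323)(1.0000) = 0.9990.
Top-of-atmosphere irradiance = S₀ (d̄/d)² cos θ_z = 1361 × 1.0269 × 0.9990 = 1396.21 W/m².

1396 W/m²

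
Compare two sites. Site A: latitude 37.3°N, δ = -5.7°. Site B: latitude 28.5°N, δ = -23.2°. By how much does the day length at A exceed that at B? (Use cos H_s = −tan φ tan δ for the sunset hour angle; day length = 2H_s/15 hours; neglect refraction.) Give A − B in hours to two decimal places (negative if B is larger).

+1.21 h

A: H_s = arccos(−tan 37.3° · tan -5.7°) = 85.64°, so 2H_s/15 = 11.4187 h.
B: H_s = arccos(−tan 28.5° · tan -23.2°) = 76.54°, so 2H_s/15 = 10.2053 h.
A − B = 11.4187 − 10.2053 = 1.2134 h.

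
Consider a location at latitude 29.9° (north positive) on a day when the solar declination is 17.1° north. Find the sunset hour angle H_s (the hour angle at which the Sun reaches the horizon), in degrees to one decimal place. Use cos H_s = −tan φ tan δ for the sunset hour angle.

100.2°

The sunset hour angle satisfies cos H_s = −tan φ tan δ = -0.1769, giving H_s = 100.19°.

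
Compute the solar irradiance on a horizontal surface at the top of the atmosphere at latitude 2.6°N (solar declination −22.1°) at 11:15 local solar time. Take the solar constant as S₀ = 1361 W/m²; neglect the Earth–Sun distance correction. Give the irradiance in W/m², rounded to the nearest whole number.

1212 W/m²

Hour angle H = 15° × (11.25 − 12) = -11.25°.
cos θ_z = sin(2.6°) sin(-22.1°) + cos(2.6°) cos(-22.1°) cos(-11.25°) = -0.0171 + 0.9078 = 0.8907.
Top-of-atmosphere irradiance = S₀ cos θ_z = 1361 × 0.8907 = 1212.24 W/m².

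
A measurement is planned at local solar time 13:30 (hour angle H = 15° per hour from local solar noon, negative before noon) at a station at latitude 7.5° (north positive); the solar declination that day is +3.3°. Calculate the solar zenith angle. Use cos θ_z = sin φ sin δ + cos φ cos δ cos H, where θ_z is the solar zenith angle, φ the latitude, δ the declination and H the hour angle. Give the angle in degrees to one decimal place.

Hour angle H = 15° × (13.5 − 12) = 22.50°.
cos θ_z = sin(7.5°) sin(3.3°) + cos(7.5°) cos(3.3°) cos(22.50°) = 0.0075 + 0.9145 = 0.9220.
θ_z = arccos(0.9220) = 22.78°.

22.8°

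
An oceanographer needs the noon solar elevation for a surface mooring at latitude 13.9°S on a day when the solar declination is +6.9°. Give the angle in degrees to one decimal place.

69.2°

At local solar noon the hour angle is zero, so the elevation is 90° − |φ − δ| = 90° − |-13.9° − (6.9°)| = 90° − 20.8° = 69.2°.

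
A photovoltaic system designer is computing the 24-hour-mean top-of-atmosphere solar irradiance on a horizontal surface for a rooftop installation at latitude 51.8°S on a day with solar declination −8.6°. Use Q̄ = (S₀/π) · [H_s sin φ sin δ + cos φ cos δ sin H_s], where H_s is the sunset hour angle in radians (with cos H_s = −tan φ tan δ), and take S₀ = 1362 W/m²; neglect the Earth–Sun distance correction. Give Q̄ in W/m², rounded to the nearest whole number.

350 W/m²

−tan φ tan δ = −(-1.2708)(-0.1512) = -0.1921; H_s = arccos(-0.1921) = 101.08°. In radians, H_s = 1.7642.
H_s sin φ sin δ = 1.7642 × -0.7859 × -0.1495 = 0.2073.
cos φ cos δ sin H_s = 0.6184 × 0.9888 × 0.9814 = 0.6001.
Q̄ = (1362/π) × (0.2073 + 0.6001) = 433.54 × 0.8074 = 350.04 W/m².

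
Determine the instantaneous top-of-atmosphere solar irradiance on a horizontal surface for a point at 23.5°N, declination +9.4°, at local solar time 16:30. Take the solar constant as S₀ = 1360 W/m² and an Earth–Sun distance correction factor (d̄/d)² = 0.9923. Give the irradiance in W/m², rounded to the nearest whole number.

Hour angle H = 15° × (16.5 − 12) = 67.50°.
cos θ_z = sin φ sin δ + cos φ cos δ cos H = (0.3987)(0.1633) + (0.9171)(0.9866)(0.3827) = 0.4114.
Top-of-atmosphere irradiance = S₀ (d̄/d)² cos θ_z = 1360 × 0.9923 × 0.4114 = 555.20 W/m².

555 W/m²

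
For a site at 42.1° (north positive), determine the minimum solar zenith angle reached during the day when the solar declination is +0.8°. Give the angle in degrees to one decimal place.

At local solar noon the hour angle is zero, so the zenith angle is |φ − δ| = |42.1° − (0.8°)| = 41.3°.

41.3°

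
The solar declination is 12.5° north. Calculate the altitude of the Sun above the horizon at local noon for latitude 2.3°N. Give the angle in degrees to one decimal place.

At local solar noon the hour angle is zero, so the elevation is 90° − |φ − δ| = 90° − |2.3° − (12.5°)| = 90° − 10.2° = 79.8°.

79.8°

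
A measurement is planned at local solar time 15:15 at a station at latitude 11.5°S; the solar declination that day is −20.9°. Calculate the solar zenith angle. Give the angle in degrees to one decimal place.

Hour angle H = 15° × (15.25 − 12) = 48.75°.
cos θ_z = sin φ sin δ + cos φ cos δ cos H = (-0.1994)(-0.3567) + (0.9799)(0.9342)(0.6593) = 0.6747.
θ_z = arccos(0.6747) = 47.57°.

47.6°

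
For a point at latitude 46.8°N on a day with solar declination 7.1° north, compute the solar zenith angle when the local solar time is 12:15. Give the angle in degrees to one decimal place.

Hour angle H = 15° × (12.25 − 12) = 3.75°.
With φ = 46.8°, δ = 7.1°, H = 3.75°: sin φ sin δ = 0.0901, cos φ cos δ cos H = 0.6778, so cos θ_z = 0.7679.
θ_z = arccos(0.7679) = 39.83°.

39.8°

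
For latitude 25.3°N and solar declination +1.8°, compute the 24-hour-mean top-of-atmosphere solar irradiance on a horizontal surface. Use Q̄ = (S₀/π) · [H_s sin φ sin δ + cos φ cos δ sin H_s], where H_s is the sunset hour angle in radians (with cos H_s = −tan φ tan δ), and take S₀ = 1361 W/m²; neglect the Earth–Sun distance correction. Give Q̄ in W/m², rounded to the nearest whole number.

cos H_s = −tan(25.3°) · tan(1.8°) = -0.0149, so H_s = arccos(-0.0149) = 90.85°. In radians, H_s = 1.5856.
H_s sin φ sin δ = 1.5856 × 0.4274 × 0.0314 = 0.0213.
cos φ cos δ sin H_s = 0.9041 × 0.9995 × 0.9999 = 0.9036.
Q̄ = (1361/π) × (0.0213 + 0.9036) = 433.22 × 0.9249 = 400.69 W/m².

401 W/m²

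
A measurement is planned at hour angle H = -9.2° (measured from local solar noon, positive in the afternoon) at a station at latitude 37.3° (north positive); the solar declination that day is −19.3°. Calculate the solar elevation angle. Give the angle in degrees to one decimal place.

32.7°

cos θ_z = sin(37.3°) sin(-19.3°) + cos(37.3°) cos(-19.3°) cos(-9.20°) = -0.2003 + 0.7411 = 0.5408.
θ_z = arccos(0.5408) = 57.26°, so the elevation is 90° − 57.26° = 32.74°.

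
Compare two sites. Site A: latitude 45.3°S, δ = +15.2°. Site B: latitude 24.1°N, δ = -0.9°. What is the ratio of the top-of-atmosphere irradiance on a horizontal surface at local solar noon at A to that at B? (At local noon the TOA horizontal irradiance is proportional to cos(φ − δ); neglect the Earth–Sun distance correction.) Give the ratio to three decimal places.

0.543

A: cos θ_z = cos(-45.3° − (15.2°)) = 0.4924.
B: cos θ_z = cos(24.1° − (-0.9°)) = 0.9063.
Ratio A/B = 0.4924 / 0.9063 = 0.5433.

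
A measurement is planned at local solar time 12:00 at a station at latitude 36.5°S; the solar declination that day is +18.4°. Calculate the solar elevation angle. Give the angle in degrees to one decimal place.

Hour angle H = 15° × (12 − 12) = 0.00°.
cos θ_z = sin(-36.5°) sin(18.4°) + cos(-36.5°) cos(18.4°) cos(0.00°) = -0.1878 + 0.7628 = 0.5750.
θ_z = arccos(0.5750) = 54.90°, so the elevation is 90° − 54.90° = 35.10°.

35.1°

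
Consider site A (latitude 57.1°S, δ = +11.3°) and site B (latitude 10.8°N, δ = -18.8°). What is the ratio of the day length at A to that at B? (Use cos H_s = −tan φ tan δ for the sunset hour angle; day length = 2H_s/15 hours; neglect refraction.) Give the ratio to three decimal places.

A: H_s = arccos(−tan -57.1° · tan 11.3°) = 72.01°, so 2H_s/15 = 9.6013 h.
B: H_s = arccos(−tan 10.8° · tan -18.8°) = 86.28°, so 2H_s/15 = 11.5040 h.
Ratio A/B = 9.6013 / 11.5040 = 0.8346.

0.835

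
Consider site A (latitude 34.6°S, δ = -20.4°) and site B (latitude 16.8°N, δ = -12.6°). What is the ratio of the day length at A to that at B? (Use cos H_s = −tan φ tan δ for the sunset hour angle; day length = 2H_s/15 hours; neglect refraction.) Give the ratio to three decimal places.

A: H_s = arccos(−tan -34.6° · tan -20.4°) = 104.87°, so 2H_s/15 = 13.9827 h.
B: H_s = arccos(−tan 16.8° · tan -12.6°) = 86.13°, so 2H_s/15 = 11.4840 h.
Ratio A/B = 13.9827 / 11.4840 = 1.2176.

1.218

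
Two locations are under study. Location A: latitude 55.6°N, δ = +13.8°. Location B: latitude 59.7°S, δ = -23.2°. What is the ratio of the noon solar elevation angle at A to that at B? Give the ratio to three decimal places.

0.901

A: 90° − |55.6 − (13.8)| = 48.20°.
B: 90° − |-59.7 − (-23.2)| = 53.50°.
Ratio A/B = 48.2000 / 53.5000 = 0.9009.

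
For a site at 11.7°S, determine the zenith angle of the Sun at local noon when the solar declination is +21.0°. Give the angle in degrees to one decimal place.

32.7°

At local solar noon the hour angle is zero, so the zenith angle is |φ − δ| = |-11.7° − (21.0°)| = 32.7°.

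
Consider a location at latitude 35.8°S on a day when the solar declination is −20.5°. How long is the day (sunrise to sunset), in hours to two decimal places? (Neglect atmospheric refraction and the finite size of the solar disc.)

14.09 hours

−tan φ tan δ = −(-0.7212)(-0.3739) = -0.2697; H_s = arccos(-0.2697) = 105.65°.
Day length = 2 H_s / 15° h⁻¹ = 211.30° / 15 = 14.087 h.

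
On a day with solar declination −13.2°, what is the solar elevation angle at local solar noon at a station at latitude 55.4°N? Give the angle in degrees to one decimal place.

At local solar noon the hour angle is zero, so the elevation is 90° − |φ − δ| = 90° − |55.4° − (-13.2°)| = 90° − 68.6° = 21.4°.

21.4°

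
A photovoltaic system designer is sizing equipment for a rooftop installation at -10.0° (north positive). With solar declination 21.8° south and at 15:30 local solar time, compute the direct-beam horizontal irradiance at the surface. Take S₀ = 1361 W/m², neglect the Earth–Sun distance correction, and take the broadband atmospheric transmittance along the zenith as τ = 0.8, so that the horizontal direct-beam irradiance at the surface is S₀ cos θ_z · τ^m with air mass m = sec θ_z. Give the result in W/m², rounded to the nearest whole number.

Hour angle H = 15° × (15.5 − 12) = 52.50°.
cos θ_z = sin(-10.0°) sin(-21.8°) + cos(-10.0°) cos(-21.8°) cos(52.50°) = 0.0645 + 0.5566 = 0.6211.
Air mass m = 1/cos θ_z = 1/0.6211 = 1.610; τ^m = 0.8^1.610 = 0.6982.
Surface direct beam = 1361 × 0.6211 × 0.6982 = 590.20 W/m².

590 W/m²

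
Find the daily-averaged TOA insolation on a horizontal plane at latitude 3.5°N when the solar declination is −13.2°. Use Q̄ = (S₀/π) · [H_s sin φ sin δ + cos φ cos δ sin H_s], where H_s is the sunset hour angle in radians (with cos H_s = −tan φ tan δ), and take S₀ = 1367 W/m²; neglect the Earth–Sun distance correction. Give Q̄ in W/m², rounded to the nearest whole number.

cos H_s = −tan(3.5°) · tan(-13.2°) = 0.0143, so H_s = arccos(0.0143) = 89.18°. In radians, H_s = 1.5565.
H_s sin φ sin δ = 1.5565 × 0.0610 × -0.2284 = -0.0217.
cos φ cos δ sin H_s = 0.9981 × 0.9736 × 0.9999 = 0.9717.
Q̄ = (1367/π) × (-0.0217 + 0.9717) = 435.13 × 0.9500 = 413.37 W/m².

413 W/m²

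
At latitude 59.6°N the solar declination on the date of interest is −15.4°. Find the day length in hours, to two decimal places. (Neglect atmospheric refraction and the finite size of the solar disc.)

−tan φ tan δ = −(1.7045)(-0.2754) = 0.4694; H_s = arccos(0.4694) = 62.00°.
Day length = 2 H_s / 15° h⁻¹ = 124.00° / 15 = 8.267 h.

8.27 hours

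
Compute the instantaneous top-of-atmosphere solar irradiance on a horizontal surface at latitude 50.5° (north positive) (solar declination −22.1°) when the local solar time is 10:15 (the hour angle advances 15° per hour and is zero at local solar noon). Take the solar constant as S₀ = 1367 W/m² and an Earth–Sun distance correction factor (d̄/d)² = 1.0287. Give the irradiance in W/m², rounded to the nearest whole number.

335 W/m²

Hour angle H = 15° × (10.25 − 12) = -26.25°.
cos θ_z = sin φ sin δ + cos φ cos δ cos H = (0.7716)(-0.3762) + (0.6361)(0.9265)(0.8969) = 0.2383.
Top-of-atmosphere irradiance = S₀ (d̄/d)² cos θ_z = 1367 × 1.0287 × 0.2383 = 335.11 W/m².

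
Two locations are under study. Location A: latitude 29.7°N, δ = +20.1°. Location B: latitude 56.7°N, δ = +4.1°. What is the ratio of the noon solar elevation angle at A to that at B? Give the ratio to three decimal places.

A: 90° − |29.7 − (20.1)| = 80.40°.
B: 90° − |56.7 − (4.1)| = 37.40°.
Ratio A/B = 80.4000 / 37.4000 = 2.1497.

2.150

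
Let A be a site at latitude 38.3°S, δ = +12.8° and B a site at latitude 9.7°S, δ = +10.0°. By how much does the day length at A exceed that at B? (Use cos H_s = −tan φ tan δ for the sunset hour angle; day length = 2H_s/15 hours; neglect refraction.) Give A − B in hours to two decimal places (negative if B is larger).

A: H_s = arccos(−tan -38.3° · tan 12.8°) = 79.66°, so 2H_s/15 = 10.6213 h.
B: H_s = arccos(−tan -9.7° · tan 10.0°) = 88.27°, so 2H_s/15 = 11.7693 h.
A − B = 10.6213 − 11.7693 = -1.1480 h.

-1.15 h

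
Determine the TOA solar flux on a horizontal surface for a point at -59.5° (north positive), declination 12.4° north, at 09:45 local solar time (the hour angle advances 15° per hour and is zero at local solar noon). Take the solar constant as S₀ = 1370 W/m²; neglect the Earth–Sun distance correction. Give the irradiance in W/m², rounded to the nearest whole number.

Hour angle H = 15° × (9.75 − 12) = -33.75°.
cos θ_z = sin φ sin δ + cos φ cos δ cos H = (-0.8616)(0.2147) + (0.5075)(0.9767)(0.8315) = 0.2272.
Top-of-atmosphere irradiance = S₀ cos θ_z = 1370 × 0.2272 = 311.26 W/m².

311 W/m²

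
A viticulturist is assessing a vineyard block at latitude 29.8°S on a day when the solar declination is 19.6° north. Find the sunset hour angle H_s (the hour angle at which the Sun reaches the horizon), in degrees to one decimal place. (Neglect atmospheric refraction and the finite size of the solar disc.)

−tan φ tan δ = −(-0.5727)(0.3561) = 0.2039; H_s = arccos(0.2039) = 78.23°.

78.2°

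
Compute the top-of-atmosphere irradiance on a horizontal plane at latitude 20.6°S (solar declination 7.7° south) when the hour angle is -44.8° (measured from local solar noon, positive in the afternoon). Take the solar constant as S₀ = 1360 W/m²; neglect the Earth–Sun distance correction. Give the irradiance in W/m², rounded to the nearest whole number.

959 W/m²

cos θ_z = sin φ sin δ + cos φ cos δ cos H = (-0.3518)(-0.1340) + (0.9361)(0.9910)(0.7096) = 0.7054.
Top-of-atmosphere irradiance = S₀ cos θ_z = 1360 × 0.7054 = 959.34 W/m².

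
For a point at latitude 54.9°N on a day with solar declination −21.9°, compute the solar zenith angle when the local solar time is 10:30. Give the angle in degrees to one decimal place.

79.2°

Hour angle H = 15° × (10.5 − 12) = -22.50°.
cos θ_z = sin φ sin δ + cos φ cos δ cos H = (0.8181)(-0.3730) + (0.5750)(0.9278)(0.9239) = 0.1877.
θ_z = arccos(0.1877) = 79.18°.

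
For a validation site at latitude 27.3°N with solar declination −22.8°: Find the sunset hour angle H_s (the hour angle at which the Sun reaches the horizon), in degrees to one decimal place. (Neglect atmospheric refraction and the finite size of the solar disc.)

77.5°

cos H_s = −tan(27.3°) · tan(-22.8°) = 0.2170, so H_s = arccos(0.2170) = 77.47°.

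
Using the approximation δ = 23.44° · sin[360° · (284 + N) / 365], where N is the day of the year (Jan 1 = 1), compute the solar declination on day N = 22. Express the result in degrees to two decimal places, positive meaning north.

360 × (284 + 22) / 365 = 301.808°; sin(301.808°) = -0.8498.
δ = 23.44 × -0.8498 = -19.919° ≈ -19.92°.

-19.92°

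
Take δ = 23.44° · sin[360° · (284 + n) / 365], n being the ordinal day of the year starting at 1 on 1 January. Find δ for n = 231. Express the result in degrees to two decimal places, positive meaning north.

360 × (284 + 231) / 365 = 507.945°; sin(507.945°) = 0.5307.
δ = 23.44 × 0.5307 = 12.440° ≈ +12.44°.

+12.44°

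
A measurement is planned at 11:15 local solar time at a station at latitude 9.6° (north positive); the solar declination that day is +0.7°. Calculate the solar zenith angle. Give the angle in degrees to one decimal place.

14.3°

Hour angle H = 15° × (11.25 − 12) = -11.25°.
With φ = 9.6°, δ = 0.7°, H = -11.25°: sin φ sin δ = 0.0020, cos φ cos δ cos H = 0.9670, so cos θ_z = 0.9690.
θ_z = arccos(0.9690) = 14.30°.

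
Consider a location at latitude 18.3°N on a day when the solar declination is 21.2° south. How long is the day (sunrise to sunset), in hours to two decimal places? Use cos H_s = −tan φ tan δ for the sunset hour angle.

11.02 hours

−tan φ tan δ = −(0.3307)(-0.3879) = 0.1283; H_s = arccos(0.1283) = 82.63°.
Day length = 2 H_s / 15° h⁻¹ = 165.26° / 15 = 11.017 h.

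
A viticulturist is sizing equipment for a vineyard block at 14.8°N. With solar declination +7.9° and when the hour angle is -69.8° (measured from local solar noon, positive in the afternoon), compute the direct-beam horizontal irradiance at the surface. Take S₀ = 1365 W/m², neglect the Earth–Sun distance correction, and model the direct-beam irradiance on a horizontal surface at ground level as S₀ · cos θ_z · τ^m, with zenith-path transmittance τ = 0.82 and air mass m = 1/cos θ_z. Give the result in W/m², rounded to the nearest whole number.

290 W/m²

cos θ_z = sin(14.8°) sin(7.9°) + cos(14.8°) cos(7.9°) cos(-69.80°) = 0.0351 + 0.3307 = 0.3658.
Air mass m = 1/cos θ_z = 1/0.3658 = 2.734; τ^m = 0.82^2.734 = 0.5813.
Surface direct beam = 1365 × 0.3658 × 0.5813 = 290.25 W/m².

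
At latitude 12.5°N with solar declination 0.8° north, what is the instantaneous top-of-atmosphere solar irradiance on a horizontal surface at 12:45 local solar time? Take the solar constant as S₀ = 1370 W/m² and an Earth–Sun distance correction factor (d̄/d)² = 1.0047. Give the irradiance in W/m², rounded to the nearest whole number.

1322 W/m²

Hour angle H = 15° × (12.75 − 12) = 11.25°.
With φ = 12.5°, δ = 0.8°, H = 11.25°: sin φ sin δ = 0.0030, cos φ cos δ cos H = 0.9574, so cos θ_z = 0.9604.
Top-of-atmosphere irradiance = S₀ (d̄/d)² cos θ_z = 1370 × 1.0047 × 0.9604 = 1321.93 W/m².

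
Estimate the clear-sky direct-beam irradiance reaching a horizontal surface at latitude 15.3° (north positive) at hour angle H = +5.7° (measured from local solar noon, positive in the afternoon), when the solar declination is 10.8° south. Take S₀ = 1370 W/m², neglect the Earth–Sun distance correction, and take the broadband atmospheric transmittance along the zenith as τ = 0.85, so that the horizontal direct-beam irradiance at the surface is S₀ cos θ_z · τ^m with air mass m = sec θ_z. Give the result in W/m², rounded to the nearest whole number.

1020 W/m²

With φ = 15.3°, δ = -10.8°, H = 5.70°: sin φ sin δ = -0.0494, cos φ cos δ cos H = 0.9428, so cos θ_z = 0.8934.
Air mass m = 1/cos θ_z = 1/0.8934 = 1.119; τ^m = 0.85^1.119 = 0.8337.
Surface direct beam = 1370 × 0.8934 × 0.8337 = 1020.41 W/m².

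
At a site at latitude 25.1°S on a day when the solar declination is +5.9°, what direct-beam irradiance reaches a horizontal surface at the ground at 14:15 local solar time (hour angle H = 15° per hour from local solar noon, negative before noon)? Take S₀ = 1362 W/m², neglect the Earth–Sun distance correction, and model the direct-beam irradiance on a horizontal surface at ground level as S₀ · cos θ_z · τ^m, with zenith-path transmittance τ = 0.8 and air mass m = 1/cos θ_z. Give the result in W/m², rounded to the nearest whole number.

Hour angle H = 15° × (14.25 − 12) = 33.75°.
cos θ_z = sin φ sin δ + cos φ cos δ cos H = (-0.4242)(0.1028) + (0.9056)(0.9947)(0.8315) = 0.7054.
Air mass m = 1/cos θ_z = 1/0.7054 = 1.418; τ^m = 0.8^1.418 = 0.7288.
Surface direct beam = 1362 × 0.7054 × 0.7288 = 700.20 W/m².

700 W/m²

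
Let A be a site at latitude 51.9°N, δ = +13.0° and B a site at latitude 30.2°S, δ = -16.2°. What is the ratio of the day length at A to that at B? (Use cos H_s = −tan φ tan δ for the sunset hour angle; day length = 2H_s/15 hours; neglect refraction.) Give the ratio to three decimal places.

A: H_s = arccos(−tan 51.9° · tan 13.0°) = 107.12°, so 2H_s/15 = 14.2827 h.
B: H_s = arccos(−tan -30.2° · tan -16.2°) = 99.73°, so 2H_s/15 = 13.2973 h.
Ratio A/B = 14.2827 / 13.2973 = 1.0741.

1.074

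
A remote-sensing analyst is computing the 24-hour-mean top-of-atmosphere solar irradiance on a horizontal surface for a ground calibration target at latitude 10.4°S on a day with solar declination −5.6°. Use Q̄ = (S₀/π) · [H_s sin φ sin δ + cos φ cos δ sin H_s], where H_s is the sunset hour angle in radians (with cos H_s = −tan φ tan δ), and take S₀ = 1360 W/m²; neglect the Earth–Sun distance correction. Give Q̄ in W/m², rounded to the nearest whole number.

436 W/m²

cos H_s = −tan(-10.4°) · tan(-5.6°) = -0.0180, so H_s = arccos(-0.0180) = 91.03°. In radians, H_s = 1.5888.
H_s sin φ sin δ = 1.5888 × -0.1805 × -0.0976 = 0.0280.
cos φ cos δ sin H_s = 0.9836 × 0.9952 × 0.9998 = 0.9787.
Q̄ = (1360/π) × (0.0280 + 0.9787) = 432.90 × 1.0067 = 435.80 W/m².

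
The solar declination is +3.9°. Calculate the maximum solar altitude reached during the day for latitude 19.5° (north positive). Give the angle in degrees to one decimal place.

74.4°

At local solar noon the hour angle is zero, so the elevation is 90° − |φ − δ| = 90° − |19.5° − (3.9°)| = 90° − 15.6° = 74.4°.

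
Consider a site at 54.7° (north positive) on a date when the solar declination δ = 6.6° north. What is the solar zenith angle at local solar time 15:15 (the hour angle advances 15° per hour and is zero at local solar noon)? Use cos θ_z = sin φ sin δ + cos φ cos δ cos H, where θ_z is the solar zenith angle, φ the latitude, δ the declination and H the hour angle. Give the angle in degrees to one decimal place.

Hour angle H = 15° × (15.25 − 12) = 48.75°.
cos θ_z = sin(54.7°) sin(6.6°) + cos(54.7°) cos(6.6°) cos(48.75°) = 0.0938 + 0.3785 = 0.4723.
θ_z = arccos(0.4723) = 61.82°.

61.8°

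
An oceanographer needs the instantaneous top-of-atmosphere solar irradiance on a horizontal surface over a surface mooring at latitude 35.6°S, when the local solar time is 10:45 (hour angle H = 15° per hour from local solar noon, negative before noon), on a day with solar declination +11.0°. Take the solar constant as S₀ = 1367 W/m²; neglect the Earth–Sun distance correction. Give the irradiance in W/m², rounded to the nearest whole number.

Hour angle H = 15° × (10.75 − 12) = -18.75°.
cos θ_z = sin φ sin δ + cos φ cos δ cos H = (-0.5821)(0.1908) + (0.8131)(0.9816)(0.9469) = 0.6447.
Top-of-atmosphere irradiance = S₀ cos θ_z = 1367 × 0.6447 = 881.30 W/m².

881 W/m²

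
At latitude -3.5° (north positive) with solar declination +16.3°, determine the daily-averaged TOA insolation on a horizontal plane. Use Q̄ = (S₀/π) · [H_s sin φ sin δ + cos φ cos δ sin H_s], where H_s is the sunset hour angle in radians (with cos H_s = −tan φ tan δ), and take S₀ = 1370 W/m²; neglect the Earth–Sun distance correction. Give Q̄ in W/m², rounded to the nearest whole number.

406 W/m²

The sunset hour angle satisfies cos H_s = −tan φ tan δ = 0.0179, giving H_s = 88.97°. In radians, H_s = 1.5528.
H_s sin φ sin δ = 1.5528 × -0.0610 × 0.2807 = -0.0266.
cos φ cos δ sin H_s = 0.9981 × 0.9598 × 0.9998 = 0.9578.
Q̄ = (1370/π) × (-0.0266 + 0.9578) = 436.08 × 0.9312 = 406.08 W/m².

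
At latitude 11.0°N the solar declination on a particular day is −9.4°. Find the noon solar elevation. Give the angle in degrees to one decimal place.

At local solar noon the hour angle is zero, so the elevation is 90° − |φ − δ| = 90° − |11.0° − (-9.4°)| = 90° − 20.4° = 69.6°.

69.6°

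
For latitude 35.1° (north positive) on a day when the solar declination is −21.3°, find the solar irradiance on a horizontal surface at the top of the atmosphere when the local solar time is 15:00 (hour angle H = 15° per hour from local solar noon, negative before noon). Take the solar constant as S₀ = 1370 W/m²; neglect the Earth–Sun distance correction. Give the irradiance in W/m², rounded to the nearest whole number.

Hour angle H = 15° × (15 − 12) = 45.00°.
With φ = 35.1°, δ = -21.3°, H = 45.00°: sin φ sin δ = -0.2089, cos φ cos δ cos H = 0.5390, so cos θ_z = 0.3301.
Top-of-atmosphere irradiance = S₀ cos θ_z = 1370 × 0.3301 = 452.24 W/m².

452 W/m²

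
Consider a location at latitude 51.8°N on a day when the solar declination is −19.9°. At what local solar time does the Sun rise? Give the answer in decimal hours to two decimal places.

7.83 h

The sunset hour angle satisfies cos H_s = −tan φ tan δ = 0.4600, giving H_s = 62.61°.
Sunrise is at 12 − H_s/15 = 12 − 4.174 = 7.826 h local solar time.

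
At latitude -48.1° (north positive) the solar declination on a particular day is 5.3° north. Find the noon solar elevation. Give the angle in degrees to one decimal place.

At local solar noon the hour angle is zero, so the elevation is 90° − |φ − δ| = 90° − |-48.1° − (5.3°)| = 90° − 53.4° = 36.6°.

36.6°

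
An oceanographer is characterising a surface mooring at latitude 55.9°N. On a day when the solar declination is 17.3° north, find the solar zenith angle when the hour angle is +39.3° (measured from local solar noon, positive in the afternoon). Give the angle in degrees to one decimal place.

48.7°

cos θ_z = sin φ sin δ + cos φ cos δ cos H = (0.8281)(0.2974) + (0.5606)(0.9548)(0.7738) = 0.6605.
θ_z = arccos(0.6605) = 48.66°.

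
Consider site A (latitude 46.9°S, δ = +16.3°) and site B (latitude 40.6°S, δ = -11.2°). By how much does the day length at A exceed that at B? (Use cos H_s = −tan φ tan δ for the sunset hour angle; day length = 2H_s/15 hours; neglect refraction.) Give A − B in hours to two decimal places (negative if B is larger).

A: H_s = arccos(−tan -46.9° · tan 16.3°) = 71.79°, so 2H_s/15 = 9.5720 h.
B: H_s = arccos(−tan -40.6° · tan -11.2°) = 99.77°, so 2H_s/15 = 13.3027 h.
A − B = 9.5720 − 13.3027 = -3.7307 h.

-3.73 h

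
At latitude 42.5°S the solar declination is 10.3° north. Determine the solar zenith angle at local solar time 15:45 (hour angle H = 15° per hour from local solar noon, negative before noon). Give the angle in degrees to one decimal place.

Hour angle H = 15° × (15.75 − 12) = 56.25°.
With φ = -42.5°, δ = 10.3°, H = 56.25°: sin φ sin δ = -0.1208, cos φ cos δ cos H = 0.4030, so cos θ_z = 0.2822.
θ_z = arccos(0.2822) = 73.61°.

73.6°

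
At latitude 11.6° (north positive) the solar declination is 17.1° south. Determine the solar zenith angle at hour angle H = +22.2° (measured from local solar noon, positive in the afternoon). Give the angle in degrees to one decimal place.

36.1°

cos θ_z = sin φ sin δ + cos φ cos δ cos H = (0.2011)(-0.2940) + (0.9796)(0.9558)(0.9259) = 0.8078.
θ_z = arccos(0.8078) = 36.12°.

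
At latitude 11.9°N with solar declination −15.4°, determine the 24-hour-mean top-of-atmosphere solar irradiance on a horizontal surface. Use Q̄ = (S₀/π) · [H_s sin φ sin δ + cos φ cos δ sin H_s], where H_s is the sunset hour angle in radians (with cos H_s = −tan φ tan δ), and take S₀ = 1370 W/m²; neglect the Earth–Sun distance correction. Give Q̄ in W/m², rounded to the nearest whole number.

375 W/m²

−tan φ tan δ = −(0.2107)(-0.2754) = 0.0580; H_s = arccos(0.0580) = 86.67°. In radians, H_s = 1.5127.
H_s sin φ sin δ = 1.5127 × 0.2062 × -0.2656 = -0.0828.
cos φ cos δ sin H_s = 0.9785 × 0.9641 × 0.9983 = 0.9418.
Q̄ = (1370/π) × (-0.0828 + 0.9418) = 436.08 × 0.8590 = 374.59 W/m².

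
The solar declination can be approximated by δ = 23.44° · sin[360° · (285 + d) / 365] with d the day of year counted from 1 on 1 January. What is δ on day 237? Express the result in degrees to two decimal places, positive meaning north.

+9.96°

360 × (285 + 237) / 365 = 514.849°; sin(514.849°) = 0.4250.
δ = 23.44 × 0.4250 = 9.962° ≈ +9.96°.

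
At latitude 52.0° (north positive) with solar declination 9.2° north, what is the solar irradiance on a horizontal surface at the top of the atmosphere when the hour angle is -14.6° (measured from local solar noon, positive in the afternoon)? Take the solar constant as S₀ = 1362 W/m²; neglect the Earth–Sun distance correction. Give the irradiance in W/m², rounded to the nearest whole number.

cos θ_z = sin φ sin δ + cos φ cos δ cos H = (0.7880)(0.1599) + (0.6157)(0.9871)(0.9677) = 0.7141.
Top-of-atmosphere irradiance = S₀ cos θ_z = 1362 × 0.7141 = 972.60 W/m².

973 W/m²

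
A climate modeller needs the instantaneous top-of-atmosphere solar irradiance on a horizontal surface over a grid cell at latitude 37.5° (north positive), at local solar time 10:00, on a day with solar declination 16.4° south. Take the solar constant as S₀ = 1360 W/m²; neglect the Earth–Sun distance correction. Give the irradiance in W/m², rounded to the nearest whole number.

Hour angle H = 15° × (10 − 12) = -30.00°.
cos θ_z = sin(37.5°) sin(-16.4°) + cos(37.5°) cos(-16.4°) cos(-30.00°) = -0.1719 + 0.6591 = 0.4872.
Top-of-atmosphere irradiance = S₀ cos θ_z = 1360 × 0.4872 = 662.59 W/m².

663 W/m²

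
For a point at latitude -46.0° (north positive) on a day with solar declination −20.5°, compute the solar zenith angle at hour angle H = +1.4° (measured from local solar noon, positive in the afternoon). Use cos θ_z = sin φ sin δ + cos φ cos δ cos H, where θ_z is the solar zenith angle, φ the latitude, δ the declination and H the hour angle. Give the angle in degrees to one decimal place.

25.5°

cos θ_z = sin φ sin δ + cos φ cos δ cos H = (-0.7193)(-0.3502) + (0.6947)(0.9367)(0.9997) = 0.9024.
θ_z = arccos(0.9024) = 25.52°.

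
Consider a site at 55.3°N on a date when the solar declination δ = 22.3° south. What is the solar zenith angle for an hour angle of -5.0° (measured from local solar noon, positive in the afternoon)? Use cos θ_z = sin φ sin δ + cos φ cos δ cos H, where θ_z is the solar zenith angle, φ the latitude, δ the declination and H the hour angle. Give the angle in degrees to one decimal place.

With φ = 55.3°, δ = -22.3°, H = -5.00°: sin φ sin δ = -0.3120, cos φ cos δ cos H = 0.5247, so cos θ_z = 0.2127.
θ_z = arccos(0.2127) = 77.72°.

77.7°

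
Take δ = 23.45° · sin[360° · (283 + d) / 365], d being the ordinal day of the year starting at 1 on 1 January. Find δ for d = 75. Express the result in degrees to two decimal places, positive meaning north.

360 × (283 + 75) / 365 = 353.096°; sin(353.096°) = -0.1202.
δ = 23.45 × -0.1202 = -2.819° ≈ -2.82°.

-2.82°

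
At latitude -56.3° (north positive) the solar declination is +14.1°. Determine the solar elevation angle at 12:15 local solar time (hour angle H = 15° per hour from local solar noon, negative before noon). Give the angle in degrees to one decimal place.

Hour angle H = 15° × (12.25 − 12) = 3.75°.
With φ = -56.3°, δ = 14.1°, H = 3.75°: sin φ sin δ = -0.2027, cos φ cos δ cos H = 0.5370, so cos θ_z = 0.3343.
θ_z = arccos(0.3343) = 70.47°, so the elevation is 90° − 70.47° = 19.53°.

19.5°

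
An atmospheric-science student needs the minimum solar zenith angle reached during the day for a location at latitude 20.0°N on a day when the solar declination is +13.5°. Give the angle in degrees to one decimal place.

At local solar noon the hour angle is zero, so the zenith angle is |φ − δ| = |20.0° − (13.5°)| = 6.5°.

6.5°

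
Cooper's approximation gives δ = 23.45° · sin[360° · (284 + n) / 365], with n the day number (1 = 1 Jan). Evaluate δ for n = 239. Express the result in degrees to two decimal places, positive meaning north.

360 × (284 + 239) / 365 = 515.836°; sin(515.836°) = 0.4093.
δ = 23.45 × 0.4093 = 9.598° ≈ +9.60°.

+9.60°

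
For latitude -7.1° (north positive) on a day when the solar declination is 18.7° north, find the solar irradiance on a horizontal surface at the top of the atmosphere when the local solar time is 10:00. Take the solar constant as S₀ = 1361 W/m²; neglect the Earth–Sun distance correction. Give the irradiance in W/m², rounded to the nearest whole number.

Hour angle H = 15° × (10 − 12) = -30.00°.
cos θ_z = sin(-7.1°) sin(18.7°) + cos(-7.1°) cos(18.7°) cos(-30.00°) = -0.0396 + 0.8140 = 0.7744.
Top-of-atmosphere irradiance = S₀ cos θ_z = 1361 × 0.7744 = 1053.96 W/m².

1054 W/m²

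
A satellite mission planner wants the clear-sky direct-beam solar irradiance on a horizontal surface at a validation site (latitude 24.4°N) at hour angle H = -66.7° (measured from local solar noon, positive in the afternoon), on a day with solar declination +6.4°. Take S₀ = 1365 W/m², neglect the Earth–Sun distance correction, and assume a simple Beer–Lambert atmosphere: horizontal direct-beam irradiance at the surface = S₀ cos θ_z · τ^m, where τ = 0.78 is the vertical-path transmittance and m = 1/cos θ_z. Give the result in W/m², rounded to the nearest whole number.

298 W/m²

cos θ_z = sin(24.4°) sin(6.4°) + cos(24.4°) cos(6.4°) cos(-66.70°) = 0.0460 + 0.3580 = 0.4040.
Air mass m = 1/cos θ_z = 1/0.4040 = 2.475; τ^m = 0.78^2.475 = 0.5407.
Surface direct beam = 1365 × 0.4040 × 0.5407 = 298.17 W/m².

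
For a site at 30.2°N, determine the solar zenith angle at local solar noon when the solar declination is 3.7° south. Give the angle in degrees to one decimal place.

At local solar noon the hour angle is zero, so the zenith angle is |φ − δ| = |30.2° − (-3.7°)| = 33.9°.

33.9°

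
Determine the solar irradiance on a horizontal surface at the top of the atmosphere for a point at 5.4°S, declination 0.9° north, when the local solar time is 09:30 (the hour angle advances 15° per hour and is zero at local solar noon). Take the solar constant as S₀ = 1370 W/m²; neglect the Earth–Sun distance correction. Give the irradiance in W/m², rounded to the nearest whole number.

1080 W/m²

Hour angle H = 15° × (9.5 − 12) = -37.50°.
cos θ_z = sin φ sin δ + cos φ cos δ cos H = (-0.0941)(0.0157) + (0.9956)(0.9999)(0.7934) = 0.7884.
Top-of-atmosphere irradiance = S₀ cos θ_z = 1370 × 0.7884 = 1080.11 W/m².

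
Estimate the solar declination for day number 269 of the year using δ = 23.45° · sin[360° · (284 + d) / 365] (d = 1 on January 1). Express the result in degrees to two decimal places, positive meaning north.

-2.22°

360 × (284 + 269) / 365 = 545.425°; sin(545.425°) = -0.0945.
δ = 23.45 × -0.0945 = -2.216° ≈ -2.22°.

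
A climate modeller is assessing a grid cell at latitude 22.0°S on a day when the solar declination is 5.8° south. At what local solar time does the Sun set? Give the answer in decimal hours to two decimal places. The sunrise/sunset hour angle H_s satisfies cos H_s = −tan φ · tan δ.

18.16 h

−tan φ tan δ = −(-0.4040)(-0.1016) = -0.0410; H_s = arccos(-0.0410) = 92.35°.
Sunset is at 12 + H_s/15 = 12 + 6.157 = 18.157 h local solar time.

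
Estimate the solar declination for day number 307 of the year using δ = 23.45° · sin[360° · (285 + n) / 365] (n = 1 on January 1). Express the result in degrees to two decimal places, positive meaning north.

-16.26°

360 × (285 + 307) / 365 = 583.890°; sin(583.890°) = -0.6933.
δ = 23.45 × -0.6933 = -16.258° ≈ -16.26°.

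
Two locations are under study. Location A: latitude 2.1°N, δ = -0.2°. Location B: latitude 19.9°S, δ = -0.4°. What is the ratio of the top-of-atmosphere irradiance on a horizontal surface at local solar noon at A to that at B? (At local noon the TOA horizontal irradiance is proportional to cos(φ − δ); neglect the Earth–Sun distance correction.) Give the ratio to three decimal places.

1.060

A: cos θ_z = cos(2.1° − (-0.2°)) = 0.9992.
B: cos θ_z = cos(-19.9° − (-0.4°)) = 0.9426.
Ratio A/B = 0.9992 / 0.9426 = 1.0600.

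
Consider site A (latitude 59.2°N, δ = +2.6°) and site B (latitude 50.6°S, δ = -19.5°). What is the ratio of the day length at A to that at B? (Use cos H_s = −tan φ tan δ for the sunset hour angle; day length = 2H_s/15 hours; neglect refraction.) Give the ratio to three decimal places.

0.817

A: H_s = arccos(−tan 59.2° · tan 2.6°) = 94.37°, so 2H_s/15 = 12.5827 h.
B: H_s = arccos(−tan -50.6° · tan -19.5°) = 115.54°, so 2H_s/15 = 15.4053 h.
Ratio A/B = 12.5827 / 15.4053 = 0.8168.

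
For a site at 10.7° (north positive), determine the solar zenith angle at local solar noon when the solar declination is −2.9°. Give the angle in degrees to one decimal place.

13.6°

At local solar noon the hour angle is zero, so the zenith angle is |φ − δ| = |10.7° − (-2.9°)| = 13.6°.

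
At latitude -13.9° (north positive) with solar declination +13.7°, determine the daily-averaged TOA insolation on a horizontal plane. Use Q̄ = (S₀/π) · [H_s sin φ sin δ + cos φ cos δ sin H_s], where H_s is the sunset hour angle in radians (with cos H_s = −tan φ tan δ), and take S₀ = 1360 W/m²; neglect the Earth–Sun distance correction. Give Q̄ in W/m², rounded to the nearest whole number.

370 W/m²

cos H_s = −tan(-13.9°) · tan(13.7°) = 0.0603, so H_s = arccos(0.0603) = 86.54°. In radians, H_s = 1.5104.
H_s sin φ sin δ = 1.5104 × -0.2402 × 0.2368 = -0.0859.
cos φ cos δ sin H_s = 0.9707 × 0.9715 × 0.9982 = 0.9413.
Q̄ = (1360/π) × (-0.0859 + 0.9413) = 432.90 × 0.8554 = 370.30 W/m².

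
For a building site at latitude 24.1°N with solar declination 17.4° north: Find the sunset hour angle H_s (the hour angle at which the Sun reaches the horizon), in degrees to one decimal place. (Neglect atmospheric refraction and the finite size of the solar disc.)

The sunset hour angle satisfies cos H_s = −tan φ tan δ = -0.1402, giving H_s = 98.06°.

98.1°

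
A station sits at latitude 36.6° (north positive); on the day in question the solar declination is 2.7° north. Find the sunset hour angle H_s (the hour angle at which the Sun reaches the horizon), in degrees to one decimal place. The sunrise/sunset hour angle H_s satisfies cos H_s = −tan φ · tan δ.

92.0°

The sunset hour angle satisfies cos H_s = −tan φ tan δ = -0.0350, giving H_s = 92.01°.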